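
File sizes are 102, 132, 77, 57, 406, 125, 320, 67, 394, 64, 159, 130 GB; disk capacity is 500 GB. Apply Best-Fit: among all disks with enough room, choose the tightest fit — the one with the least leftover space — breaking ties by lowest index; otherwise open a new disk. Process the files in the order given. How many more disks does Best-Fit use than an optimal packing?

Best-Fit: [102,132,77,57,125] [406,67] [320,159] [394,64] [130] → 5 disks.
Total size 2033 GB; any packing needs at least ⌈2033/500⌉ = 5 disks.
So 5 is already optimal.

0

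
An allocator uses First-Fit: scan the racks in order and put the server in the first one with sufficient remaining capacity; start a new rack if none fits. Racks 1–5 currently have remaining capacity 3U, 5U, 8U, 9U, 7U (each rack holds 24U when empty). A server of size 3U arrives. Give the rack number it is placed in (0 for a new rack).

Racks with room: rack 1 (3U), rack 2 (5U), rack 3 (8U), rack 4 (9U), rack 5 (7U).
The first with room is rack 1.

1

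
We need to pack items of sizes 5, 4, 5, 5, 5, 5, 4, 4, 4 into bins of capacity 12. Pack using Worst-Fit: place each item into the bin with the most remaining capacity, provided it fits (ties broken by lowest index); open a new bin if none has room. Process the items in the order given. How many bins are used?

4

Put 5 in bin 1; 7 remain.
Put 4 in bin 1; 3 remain.
Put 5 in bin 2; 7 remain.
Put 5 in bin 2; 2 remain.
Put 5 in bin 3; 7 remain.
Put 5 in bin 3; 2 remain.
Put 4 in bin 4; 8 remain.
Put 4 in bin 4; 4 remain.
Put 4 in bin 4; 0 remain.
Final bins: [5,4] [5,5] [5,5] [4,4,4].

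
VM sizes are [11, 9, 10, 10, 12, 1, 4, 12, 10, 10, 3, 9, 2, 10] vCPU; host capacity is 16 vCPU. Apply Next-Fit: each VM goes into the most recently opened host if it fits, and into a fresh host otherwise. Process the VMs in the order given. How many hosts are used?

Put 11 vCPU in host 1; 5 vCPU remain.
Put 9 vCPU in host 2; 7 vCPU remain.
Put 10 vCPU in host 3; 6 vCPU remain.
Put 10 vCPU in host 4; 6 vCPU remain.
Put 12 vCPU in host 5; 4 vCPU remain.
Put 1 vCPU in host 5; 3 vCPU remain.
Put 4 vCPU in host 6; 12 vCPU remain.
Put 12 vCPU in host 6; 0 vCPU remain.
Put 10 vCPU in host 7; 6 vCPU remain.
Put 10 vCPU in host 8; 6 vCPU remain.
Put 3 vCPU in host 8; 3 vCPU remain.
Put 9 vCPU in host 9; 7 vCPU remain.
Put 2 vCPU in host 9; 5 vCPU remain.
Put 10 vCPU in host 10; 6 vCPU remain.
Final hosts: [11] [9] [10] [10] [12,1] [4,12] [10] [10,3] [9,2] [10].

10 hosts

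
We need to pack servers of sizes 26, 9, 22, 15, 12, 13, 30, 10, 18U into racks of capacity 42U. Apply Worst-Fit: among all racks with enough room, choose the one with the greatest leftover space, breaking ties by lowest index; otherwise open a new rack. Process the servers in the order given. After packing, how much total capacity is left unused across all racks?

26U → rack 1 (remaining 16U)
9U → rack 1 (remaining 7U)
22U → rack 2 (remaining 20U)
15U → rack 2 (remaining 5U)
12U → rack 3 (remaining 30U)
13U → rack 3 (remaining 17U)
30U → rack 4 (remaining 12U)
10U → rack 3 (remaining 7U)
18U → rack 5 (remaining 24U)
5 racks × 42U = 210U; used 155U; unused 55U.

55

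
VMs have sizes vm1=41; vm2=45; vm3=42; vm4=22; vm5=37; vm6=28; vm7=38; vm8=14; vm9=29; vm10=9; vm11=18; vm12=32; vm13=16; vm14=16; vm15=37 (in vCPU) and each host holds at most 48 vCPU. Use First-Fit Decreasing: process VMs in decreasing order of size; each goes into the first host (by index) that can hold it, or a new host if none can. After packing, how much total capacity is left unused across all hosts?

56

Sorted descending: 45, 42, 41, 38, 37, 37, 32, 29, 28, 22, 18, 16, 16, 14, 9.
Put 45 vCPU in host 1; 3 vCPU remain.
Put 42 vCPU in host 2; 6 vCPU remain.
Put 41 vCPU in host 3; 7 vCPU remain.
Put 38 vCPU in host 4; 10 vCPU remain.
Put 37 vCPU in host 5; 11 vCPU remain.
Put 37 vCPU in host 6; 11 vCPU remain.
Put 32 vCPU in host 7; 16 vCPU remain.
Put 29 vCPU in host 8; 19 vCPU remain.
Put 28 vCPU in host 9; 20 vCPU remain.
Put 22 vCPU in host 10; 26 vCPU remain.
Put 18 vCPU in host 8; 1 vCPU remain.
Put 16 vCPU in host 7; 0 vCPU remain.
Put 16 vCPU in host 9; 4 vCPU remain.
Put 14 vCPU in host 10; 12 vCPU remain.
Put 9 vCPU in host 4; 1 vCPU remain.
10 hosts × 48 vCPU = 480 vCPU; used 424 vCPU; unused 56 vCPU.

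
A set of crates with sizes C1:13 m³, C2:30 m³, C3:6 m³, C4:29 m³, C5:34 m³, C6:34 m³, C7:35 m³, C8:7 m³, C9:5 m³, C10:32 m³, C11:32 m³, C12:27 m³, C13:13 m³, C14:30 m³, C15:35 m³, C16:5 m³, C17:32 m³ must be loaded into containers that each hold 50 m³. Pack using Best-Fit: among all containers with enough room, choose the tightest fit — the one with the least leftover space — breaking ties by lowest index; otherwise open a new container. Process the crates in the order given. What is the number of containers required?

container 1: place C1 (13 m³), 37 m³ left
container 1: place C2 (30 m³), 7 m³ left
container 1: place C3 (6 m³), 1 m³ left
container 2: place C4 (29 m³), 21 m³ left
container 3: place C5 (34 m³), 16 m³ left
container 4: place C6 (34 m³), 16 m³ left
container 5: place C7 (35 m³), 15 m³ left
container 5: place C8 (7 m³), 8 m³ left
container 5: place C9 (5 m³), 3 m³ left
container 6: place C10 (32 m³), 18 m³ left
container 7: place C11 (32 m³), 18 m³ left
container 8: place C12 (27 m³), 23 m³ left
container 3: place C13 (13 m³), 3 m³ left
container 9: place C14 (30 m³), 20 m³ left
container 10: place C15 (35 m³), 15 m³ left
container 10: place C16 (5 m³), 10 m³ left
container 11: place C17 (32 m³), 18 m³ left
Final containers: [13,30,6] [29] [34,13] [34] [35,7,5] [32] [32] [27] [30] [35,5] [32].

11 containers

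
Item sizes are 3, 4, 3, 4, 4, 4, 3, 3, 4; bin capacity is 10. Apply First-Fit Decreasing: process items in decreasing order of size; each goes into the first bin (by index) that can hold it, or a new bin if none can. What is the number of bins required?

4

Sorted descending: 4, 4, 4, 4, 4, 3, 3, 3, 3.
Put 4 in bin 1; 6 remain.
Put 4 in bin 1; 2 remain.
Put 4 in bin 2; 6 remain.
Put 4 in bin 2; 2 remain.
Put 4 in bin 3; 6 remain.
Put 3 in bin 3; 3 remain.
Put 3 in bin 3; 0 remain.
Put 3 in bin 4; 7 remain.
Put 3 in bin 4; 4 remain.
Final bins: [4,4] [4,4] [4,3,3] [3,3].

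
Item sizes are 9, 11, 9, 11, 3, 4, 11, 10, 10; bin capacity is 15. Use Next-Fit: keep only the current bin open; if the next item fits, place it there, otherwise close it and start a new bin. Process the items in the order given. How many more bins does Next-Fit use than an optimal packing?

Next-Fit: [9] [11] [9] [11,3] [4,11] [10] [10] → 7 bins.
7 items exceed 7.5 (half the capacity), and no two of those can share a bin, so at least 7 bins are needed.
So 7 is already optimal.

0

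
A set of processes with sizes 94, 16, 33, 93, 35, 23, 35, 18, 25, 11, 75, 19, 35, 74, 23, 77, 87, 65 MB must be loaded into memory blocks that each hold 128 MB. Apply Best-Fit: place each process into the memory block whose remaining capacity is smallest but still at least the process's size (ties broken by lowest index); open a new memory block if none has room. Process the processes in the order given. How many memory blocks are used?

memory block 1: place 94 MB, 34 MB left
memory block 1: place 16 MB, 18 MB left
memory block 2: place 33 MB, 95 MB left
memory block 2: place 93 MB, 2 MB left
memory block 3: place 35 MB, 93 MB left
memory block 3: place 23 MB, 70 MB left
memory block 3: place 35 MB, 35 MB left
memory block 1: place 18 MB, 0 MB left
memory block 3: place 25 MB, 10 MB left
memory block 4: place 11 MB, 117 MB left
memory block 4: place 75 MB, 42 MB left
memory block 4: place 19 MB, 23 MB left
memory block 5: place 35 MB, 93 MB left
memory block 5: place 74 MB, 19 MB left
memory block 4: place 23 MB, 0 MB left
memory block 6: place 77 MB, 51 MB left
memory block 7: place 87 MB, 41 MB left
memory block 8: place 65 MB, 63 MB left
Final memory blocks: [94,16,18] [33,93] [35,23,35,25] [11,75,19,23] [35,74] [77] [87] [65].

8 memory blocks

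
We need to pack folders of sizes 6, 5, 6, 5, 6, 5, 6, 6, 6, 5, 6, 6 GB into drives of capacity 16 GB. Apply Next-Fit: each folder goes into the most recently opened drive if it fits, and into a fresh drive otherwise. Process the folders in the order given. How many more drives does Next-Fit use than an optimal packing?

Next-Fit: [6,5] [6,5] [6,5] [6,6] [6,5] [6,6] → 6 drives.
Total size 68 GB; any packing needs at least ⌈68/16⌉ = 5 drives.
An optimal packing achieves that bound: [6,6] [6,6] [6,6] [6,5,5] [6,5,5] → 5 drives.
Excess: 6 − 5 = 1.

1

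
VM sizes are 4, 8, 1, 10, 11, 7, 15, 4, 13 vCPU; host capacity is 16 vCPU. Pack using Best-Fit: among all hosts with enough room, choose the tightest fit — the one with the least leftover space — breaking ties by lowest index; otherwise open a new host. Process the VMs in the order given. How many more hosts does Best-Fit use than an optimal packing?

1

Best-Fit: [4,8,1] [10] [11,4] [7] [15] [13] → 6 hosts.
Total size 73 vCPU; any packing needs at least ⌈73/16⌉ = 5 hosts.
An optimal packing achieves that bound: [15,1] [13] [11,4] [10,4] [8,7] → 5 hosts.
Excess: 6 − 5 = 1.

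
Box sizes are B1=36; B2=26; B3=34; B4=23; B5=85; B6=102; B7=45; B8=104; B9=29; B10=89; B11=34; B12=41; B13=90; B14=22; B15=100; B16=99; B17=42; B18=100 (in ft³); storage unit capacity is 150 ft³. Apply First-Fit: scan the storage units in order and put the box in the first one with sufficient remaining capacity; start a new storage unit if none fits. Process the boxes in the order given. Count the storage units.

storage unit 1: place B1 (36 ft³), 114 ft³ left
storage unit 1: place B2 (26 ft³), 88 ft³ left
storage unit 1: place B3 (34 ft³), 54 ft³ left
storage unit 1: place B4 (23 ft³), 31 ft³ left
storage unit 2: place B5 (85 ft³), 65 ft³ left
storage unit 3: place B6 (102 ft³), 48 ft³ left
storage unit 2: place B7 (45 ft³), 20 ft³ left
storage unit 4: place B8 (104 ft³), 46 ft³ left
storage unit 1: place B9 (29 ft³), 2 ft³ left
storage unit 5: place B10 (89 ft³), 61 ft³ left
storage unit 3: place B11 (34 ft³), 14 ft³ left
storage unit 4: place B12 (41 ft³), 5 ft³ left
storage unit 6: place B13 (90 ft³), 60 ft³ left
storage unit 5: place B14 (22 ft³), 39 ft³ left
storage unit 7: place B15 (100 ft³), 50 ft³ left
storage unit 8: place B16 (99 ft³), 51 ft³ left
storage unit 6: place B17 (42 ft³), 18 ft³ left
storage unit 9: place B18 (100 ft³), 50 ft³ left

9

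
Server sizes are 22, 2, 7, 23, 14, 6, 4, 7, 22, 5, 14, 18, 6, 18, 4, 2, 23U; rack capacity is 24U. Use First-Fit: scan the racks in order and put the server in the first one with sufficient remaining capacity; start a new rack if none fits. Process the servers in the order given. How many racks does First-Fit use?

22U → rack 1 (remaining 2U)
2U → rack 1 (remaining 0U)
7U → rack 2 (remaining 17U)
23U → rack 3 (remaining 1U)
14U → rack 2 (remaining 3U)
6U → rack 4 (remaining 18U)
4U → rack 4 (remaining 14U)
7U → rack 4 (remaining 7U)
22U → rack 5 (remaining 2U)
5U → rack 4 (remaining 2U)
14U → rack 6 (remaining 10U)
18U → rack 7 (remaining 6U)
6U → rack 6 (remaining 4U)
18U → rack 8 (remaining 6U)
4U → rack 6 (remaining 0U)
2U → rack 2 (remaining 1U)
23U → rack 9 (remaining 1U)
Final racks: [22,2] [7,14,2] [23] [6,4,7,5] [22] [14,6,4] [18] [18] [23].

9 racks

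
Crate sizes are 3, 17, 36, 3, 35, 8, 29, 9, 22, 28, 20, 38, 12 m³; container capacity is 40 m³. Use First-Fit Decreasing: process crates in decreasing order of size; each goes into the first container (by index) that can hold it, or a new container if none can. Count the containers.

7 containers

Sorted descending: 38, 36, 35, 29, 28, 22, 20, 17, 12, 9, 8, 3, 3.
38 m³ → container 1 (remaining 2 m³)
36 m³ → container 2 (remaining 4 m³)
35 m³ → container 3 (remaining 5 m³)
29 m³ → container 4 (remaining 11 m³)
28 m³ → container 5 (remaining 12 m³)
22 m³ → container 6 (remaining 18 m³)
20 m³ → container 7 (remaining 20 m³)
17 m³ → container 6 (remaining 1 m³)
12 m³ → container 5 (remaining 0 m³)
9 m³ → container 4 (remaining 2 m³)
8 m³ → container 7 (remaining 12 m³)
3 m³ → container 2 (remaining 1 m³)
3 m³ → container 3 (remaining 2 m³)
Final containers: [38] [36,3] [35,3] [29,9] [28,12] [22,17] [20,8].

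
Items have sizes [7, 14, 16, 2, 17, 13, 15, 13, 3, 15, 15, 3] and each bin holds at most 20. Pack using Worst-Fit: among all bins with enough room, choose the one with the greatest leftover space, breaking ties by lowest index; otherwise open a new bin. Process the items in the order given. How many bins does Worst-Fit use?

9 bins

7 → bin 1 (remaining 13)
14 → bin 2 (remaining 6)
16 → bin 3 (remaining 4)
2 → bin 1 (remaining 11)
17 → bin 4 (remaining 3)
13 → bin 5 (remaining 7)
15 → bin 6 (remaining 5)
13 → bin 7 (remaining 7)
3 → bin 1 (remaining 8)
15 → bin 8 (remaining 5)
15 → bin 9 (remaining 5)
3 → bin 1 (remaining 5)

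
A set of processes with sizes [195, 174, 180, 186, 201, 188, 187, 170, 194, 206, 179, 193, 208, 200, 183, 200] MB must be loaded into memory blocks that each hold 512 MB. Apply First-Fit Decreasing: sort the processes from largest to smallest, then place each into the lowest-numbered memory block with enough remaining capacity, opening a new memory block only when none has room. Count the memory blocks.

8

Sorted descending: 208, 206, 201, 200, 200, 195, 194, 193, 188, 187, 186, 183, 180, 179, 174, 170.
208 MB → memory block 1 (remaining 304 MB)
206 MB → memory block 1 (remaining 98 MB)
201 MB → memory block 2 (remaining 311 MB)
200 MB → memory block 2 (remaining 111 MB)
200 MB → memory block 3 (remaining 312 MB)
195 MB → memory block 3 (remaining 117 MB)
194 MB → memory block 4 (remaining 318 MB)
193 MB → memory block 4 (remaining 125 MB)
188 MB → memory block 5 (remaining 324 MB)
187 MB → memory block 5 (remaining 137 MB)
186 MB → memory block 6 (remaining 326 MB)
183 MB → memory block 6 (remaining 143 MB)
180 MB → memory block 7 (remaining 332 MB)
179 MB → memory block 7 (remaining 153 MB)
174 MB → memory block 8 (remaining 338 MB)
170 MB → memory block 8 (remaining 168 MB)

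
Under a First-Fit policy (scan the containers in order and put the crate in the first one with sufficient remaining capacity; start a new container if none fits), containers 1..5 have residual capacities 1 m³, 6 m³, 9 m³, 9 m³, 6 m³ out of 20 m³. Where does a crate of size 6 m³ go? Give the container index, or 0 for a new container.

2

Containers with room: container 2 (6 m³), container 3 (9 m³), container 4 (9 m³), container 5 (6 m³).
The first with room is container 2.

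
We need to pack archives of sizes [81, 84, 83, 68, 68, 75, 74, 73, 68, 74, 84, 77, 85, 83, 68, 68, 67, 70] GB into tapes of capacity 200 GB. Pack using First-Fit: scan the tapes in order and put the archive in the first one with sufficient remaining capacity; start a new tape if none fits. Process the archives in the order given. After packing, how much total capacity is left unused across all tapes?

81 GB → tape 1 (remaining 119 GB)
84 GB → tape 1 (remaining 35 GB)
83 GB → tape 2 (remaining 117 GB)
68 GB → tape 2 (remaining 49 GB)
68 GB → tape 3 (remaining 132 GB)
75 GB → tape 3 (remaining 57 GB)
74 GB → tape 4 (remaining 126 GB)
73 GB → tape 4 (remaining 53 GB)
68 GB → tape 5 (remaining 132 GB)
74 GB → tape 5 (remaining 58 GB)
84 GB → tape 6 (remaining 116 GB)
77 GB → tape 6 (remaining 39 GB)
85 GB → tape 7 (remaining 115 GB)
83 GB → tape 7 (remaining 32 GB)
68 GB → tape 8 (remaining 132 GB)
68 GB → tape 8 (remaining 64 GB)
67 GB → tape 9 (remaining 133 GB)
70 GB → tape 9 (remaining 63 GB)
9 tapes × 200 GB = 1800 GB; used 1350 GB; unused 450 GB.

450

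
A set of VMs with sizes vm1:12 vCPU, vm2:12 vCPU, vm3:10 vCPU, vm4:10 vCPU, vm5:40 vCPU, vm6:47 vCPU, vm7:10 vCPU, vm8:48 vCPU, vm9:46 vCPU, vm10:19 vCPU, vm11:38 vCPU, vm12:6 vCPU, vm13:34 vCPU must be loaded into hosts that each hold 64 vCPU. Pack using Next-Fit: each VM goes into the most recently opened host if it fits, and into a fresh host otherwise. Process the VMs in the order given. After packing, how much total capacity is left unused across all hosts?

host 1: place vm1 (12 vCPU), 52 vCPU left
host 1: place vm2 (12 vCPU), 40 vCPU left
host 1: place vm3 (10 vCPU), 30 vCPU left
host 1: place vm4 (10 vCPU), 20 vCPU left
host 2: place vm5 (40 vCPU), 24 vCPU left
host 3: place vm6 (47 vCPU), 17 vCPU left
host 3: place vm7 (10 vCPU), 7 vCPU left
host 4: place vm8 (48 vCPU), 16 vCPU left
host 5: place vm9 (46 vCPU), 18 vCPU left
host 6: place vm10 (19 vCPU), 45 vCPU left
host 6: place vm11 (38 vCPU), 7 vCPU left
host 6: place vm12 (6 vCPU), 1 vCPU left
host 7: place vm13 (34 vCPU), 30 vCPU left
7 hosts × 64 vCPU = 448 vCPU; used 332 vCPU; unused 116 vCPU.

116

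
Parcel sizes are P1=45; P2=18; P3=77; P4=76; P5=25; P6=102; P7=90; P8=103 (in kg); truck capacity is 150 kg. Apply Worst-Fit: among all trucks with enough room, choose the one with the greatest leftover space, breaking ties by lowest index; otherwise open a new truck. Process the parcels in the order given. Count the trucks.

Put P1 (45 kg) in truck 1; 105 kg remain.
Put P2 (18 kg) in truck 1; 87 kg remain.
Put P3 (77 kg) in truck 1; 10 kg remain.
Put P4 (76 kg) in truck 2; 74 kg remain.
Put P5 (25 kg) in truck 2; 49 kg remain.
Put P6 (102 kg) in truck 3; 48 kg remain.
Put P7 (90 kg) in truck 4; 60 kg remain.
Put P8 (103 kg) in truck 5; 47 kg remain.
Final trucks: [45,18,77] [76,25] [102] [90] [103].

5 trucks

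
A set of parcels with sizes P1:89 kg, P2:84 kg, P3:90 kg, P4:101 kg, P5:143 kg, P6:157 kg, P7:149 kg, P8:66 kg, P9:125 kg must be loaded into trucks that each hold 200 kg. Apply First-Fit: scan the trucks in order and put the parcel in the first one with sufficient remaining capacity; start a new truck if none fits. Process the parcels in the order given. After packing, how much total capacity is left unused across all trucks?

P1 (89 kg) → truck 1 (remaining 111 kg)
P2 (84 kg) → truck 1 (remaining 27 kg)
P3 (90 kg) → truck 2 (remaining 110 kg)
P4 (101 kg) → truck 2 (remaining 9 kg)
P5 (143 kg) → truck 3 (remaining 57 kg)
P6 (157 kg) → truck 4 (remaining 43 kg)
P7 (149 kg) → truck 5 (remaining 51 kg)
P8 (66 kg) → truck 6 (remaining 134 kg)
P9 (125 kg) → truck 6 (remaining 9 kg)
6 trucks × 200 kg = 1200 kg; used 1004 kg; unused 196 kg.

196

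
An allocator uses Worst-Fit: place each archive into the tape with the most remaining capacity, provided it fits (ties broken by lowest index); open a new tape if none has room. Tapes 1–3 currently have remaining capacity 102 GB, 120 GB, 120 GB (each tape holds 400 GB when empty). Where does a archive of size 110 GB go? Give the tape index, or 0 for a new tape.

Tapes with room: tape 2 (120 GB), tape 3 (120 GB).
Most room is tape 2 with 120 GB free.

2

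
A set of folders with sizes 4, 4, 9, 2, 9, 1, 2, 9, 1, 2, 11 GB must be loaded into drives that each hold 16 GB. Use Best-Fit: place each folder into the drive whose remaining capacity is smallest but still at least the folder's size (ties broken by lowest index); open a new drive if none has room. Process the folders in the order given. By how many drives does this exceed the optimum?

Best-Fit: [4,4] [9,2,1,2,1] [9,2] [9] [11] → 5 drives.
Total size 54 GB; any packing needs at least ⌈54/16⌉ = 4 drives.
An optimal packing achieves that bound: [11,4,1] [9,4,2,1] [9,2,2] [9] → 4 drives.
Excess: 5 − 4 = 1.

1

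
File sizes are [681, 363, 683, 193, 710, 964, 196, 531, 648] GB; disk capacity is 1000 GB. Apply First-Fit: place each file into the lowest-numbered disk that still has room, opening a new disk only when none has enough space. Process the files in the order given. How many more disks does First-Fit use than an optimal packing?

1

First-Fit: [681,193] [363,196] [683] [710] [964] [531] [648] → 7 disks.
6 files exceed 500 GB (half the capacity), and no two of those can share a disk, so at least 6 disks are needed.
An optimal packing achieves that bound: [964] [710,196] [683,193] [681] [648] [531,363] → 6 disks.
Excess: 7 − 6 = 1.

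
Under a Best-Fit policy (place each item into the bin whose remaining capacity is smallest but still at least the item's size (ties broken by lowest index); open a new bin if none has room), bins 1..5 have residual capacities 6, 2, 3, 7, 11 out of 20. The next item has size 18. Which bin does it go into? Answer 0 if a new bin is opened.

No bin has ≥ 18 free, so a new bin is opened.

0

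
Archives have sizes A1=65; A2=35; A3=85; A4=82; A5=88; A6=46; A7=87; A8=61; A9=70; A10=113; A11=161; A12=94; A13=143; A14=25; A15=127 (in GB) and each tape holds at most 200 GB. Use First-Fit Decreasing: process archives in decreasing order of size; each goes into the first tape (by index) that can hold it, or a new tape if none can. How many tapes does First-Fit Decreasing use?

Sorted descending: 161, 143, 127, 113, 94, 88, 87, 85, 82, 70, 65, 61, 46, 35, 25.
tape 1: place 161 GB, 39 GB left
tape 2: place 143 GB, 57 GB left
tape 3: place 127 GB, 73 GB left
tape 4: place 113 GB, 87 GB left
tape 5: place 94 GB, 106 GB left
tape 5: place 88 GB, 18 GB left
tape 4: place 87 GB, 0 GB left
tape 6: place 85 GB, 115 GB left
tape 6: place 82 GB, 33 GB left
tape 3: place 70 GB, 3 GB left
tape 7: place 65 GB, 135 GB left
tape 7: place 61 GB, 74 GB left
tape 2: place 46 GB, 11 GB left
tape 1: place 35 GB, 4 GB left
tape 6: place 25 GB, 8 GB left
Final tapes: [161,35] [143,46] [127,70] [113,87] [94,88] [85,82,25] [65,61].

7 tapes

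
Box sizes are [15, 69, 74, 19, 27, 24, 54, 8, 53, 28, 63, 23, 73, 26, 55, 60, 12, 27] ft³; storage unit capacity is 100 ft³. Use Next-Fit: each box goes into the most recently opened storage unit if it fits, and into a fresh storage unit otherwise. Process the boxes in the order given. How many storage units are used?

9

15 ft³ → storage unit 1 (remaining 85 ft³)
69 ft³ → storage unit 1 (remaining 16 ft³)
74 ft³ → storage unit 2 (remaining 26 ft³)
19 ft³ → storage unit 2 (remaining 7 ft³)
27 ft³ → storage unit 3 (remaining 73 ft³)
24 ft³ → storage unit 3 (remaining 49 ft³)
54 ft³ → storage unit 4 (remaining 46 ft³)
8 ft³ → storage unit 4 (remaining 38 ft³)
53 ft³ → storage unit 5 (remaining 47 ft³)
28 ft³ → storage unit 5 (remaining 19 ft³)
63 ft³ → storage unit 6 (remaining 37 ft³)
23 ft³ → storage unit 6 (remaining 14 ft³)
73 ft³ → storage unit 7 (remaining 27 ft³)
26 ft³ → storage unit 7 (remaining 1 ft³)
55 ft³ → storage unit 8 (remaining 45 ft³)
60 ft³ → storage unit 9 (remaining 40 ft³)
12 ft³ → storage unit 9 (remaining 28 ft³)
27 ft³ → storage unit 9 (remaining 1 ft³)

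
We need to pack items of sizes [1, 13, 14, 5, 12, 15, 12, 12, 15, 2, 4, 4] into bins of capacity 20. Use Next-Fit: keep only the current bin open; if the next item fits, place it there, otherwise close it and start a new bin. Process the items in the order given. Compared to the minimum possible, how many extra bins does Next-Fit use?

1

Next-Fit: [1,13] [14,5] [12] [15] [12] [12] [15,2] [4,4] → 8 bins.
7 items exceed 10 (half the capacity), and no two of those can share a bin, so at least 7 bins are needed.
An optimal packing achieves that bound: [15,5] [15,4,1] [14,4,2] [13] [12] [12] [12] → 7 bins.
Excess: 8 − 7 = 1.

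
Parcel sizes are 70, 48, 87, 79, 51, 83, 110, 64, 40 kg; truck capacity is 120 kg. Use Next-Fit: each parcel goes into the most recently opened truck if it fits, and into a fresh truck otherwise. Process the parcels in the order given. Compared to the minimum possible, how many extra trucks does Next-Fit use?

1

Next-Fit: [70,48] [87] [79] [51] [83] [110] [64,40] → 7 trucks.
Total size 632 kg; any packing needs at least ⌈632/120⌉ = 6 trucks.
An optimal packing achieves that bound: [110] [87] [83] [79,40] [70,48] [64,51] → 6 trucks.
Excess: 7 − 6 = 1.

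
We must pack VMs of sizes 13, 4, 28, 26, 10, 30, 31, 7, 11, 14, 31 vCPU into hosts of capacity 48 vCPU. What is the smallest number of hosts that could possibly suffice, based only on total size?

Total size = 13 + 4 + 28 + 26 + 10 + 30 + 31 + 7 + 11 + 14 + 31 = 205 vCPU.
⌈205 / 48⌉ = 5.

5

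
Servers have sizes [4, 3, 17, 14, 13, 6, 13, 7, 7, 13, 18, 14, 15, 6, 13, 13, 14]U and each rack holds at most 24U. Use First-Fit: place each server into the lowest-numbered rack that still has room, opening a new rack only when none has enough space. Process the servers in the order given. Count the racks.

11

4U → rack 1 (remaining 20U)
3U → rack 1 (remaining 17U)
17U → rack 1 (remaining 0U)
14U → rack 2 (remaining 10U)
13U → rack 3 (remaining 11U)
6U → rack 2 (remaining 4U)
13U → rack 4 (remaining 11U)
7U → rack 3 (remaining 4U)
7U → rack 4 (remaining 4U)
13U → rack 5 (remaining 11U)
18U → rack 6 (remaining 6U)
14U → rack 7 (remaining 10U)
15U → rack 8 (remaining 9U)
6U → rack 5 (remaining 5U)
13U → rack 9 (remaining 11U)
13U → rack 10 (remaining 11U)
14U → rack 11 (remaining 10U)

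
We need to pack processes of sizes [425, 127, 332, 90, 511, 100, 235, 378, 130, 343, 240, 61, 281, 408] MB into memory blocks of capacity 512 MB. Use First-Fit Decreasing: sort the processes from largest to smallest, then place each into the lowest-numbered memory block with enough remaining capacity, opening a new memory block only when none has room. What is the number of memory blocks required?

Sorted descending: 511, 425, 408, 378, 343, 332, 281, 240, 235, 130, 127, 100, 90, 61.
memory block 1: place 511 MB, 1 MB left
memory block 2: place 425 MB, 87 MB left
memory block 3: place 408 MB, 104 MB left
memory block 4: place 378 MB, 134 MB left
memory block 5: place 343 MB, 169 MB left
memory block 6: place 332 MB, 180 MB left
memory block 7: place 281 MB, 231 MB left
memory block 8: place 240 MB, 272 MB left
memory block 8: place 235 MB, 37 MB left
memory block 4: place 130 MB, 4 MB left
memory block 5: place 127 MB, 42 MB left
memory block 3: place 100 MB, 4 MB left
memory block 6: place 90 MB, 90 MB left
memory block 2: place 61 MB, 26 MB left

8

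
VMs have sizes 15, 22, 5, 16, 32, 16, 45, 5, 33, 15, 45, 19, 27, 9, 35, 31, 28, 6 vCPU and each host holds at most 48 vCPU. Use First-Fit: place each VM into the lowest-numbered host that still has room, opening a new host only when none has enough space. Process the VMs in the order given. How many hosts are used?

10

Put 15 vCPU in host 1; 33 vCPU remain.
Put 22 vCPU in host 1; 11 vCPU remain.
Put 5 vCPU in host 1; 6 vCPU remain.
Put 16 vCPU in host 2; 32 vCPU remain.
Put 32 vCPU in host 2; 0 vCPU remain.
Put 16 vCPU in host 3; 32 vCPU remain.
Put 45 vCPU in host 4; 3 vCPU remain.
Put 5 vCPU in host 1; 1 vCPU remain.
Put 33 vCPU in host 5; 15 vCPU remain.
Put 15 vCPU in host 3; 17 vCPU remain.
Put 45 vCPU in host 6; 3 vCPU remain.
Put 19 vCPU in host 7; 29 vCPU remain.
Put 27 vCPU in host 7; 2 vCPU remain.
Put 9 vCPU in host 3; 8 vCPU remain.
Put 35 vCPU in host 8; 13 vCPU remain.
Put 31 vCPU in host 9; 17 vCPU remain.
Put 28 vCPU in host 10; 20 vCPU remain.
Put 6 vCPU in host 3; 2 vCPU remain.
Final hosts: [15,22,5,5] [16,32] [16,15,9,6] [45] [33] [45] [19,27] [35] [31] [28].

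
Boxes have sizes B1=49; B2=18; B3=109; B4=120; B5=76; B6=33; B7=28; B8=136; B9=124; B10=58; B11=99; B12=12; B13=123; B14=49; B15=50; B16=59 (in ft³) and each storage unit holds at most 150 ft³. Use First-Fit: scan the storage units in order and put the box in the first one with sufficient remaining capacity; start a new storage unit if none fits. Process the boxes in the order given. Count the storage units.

9 storage units

B1 (49 ft³) → storage unit 1 (remaining 101 ft³)
B2 (18 ft³) → storage unit 1 (remaining 83 ft³)
B3 (109 ft³) → storage unit 2 (remaining 41 ft³)
B4 (120 ft³) → storage unit 3 (remaining 30 ft³)
B5 (76 ft³) → storage unit 1 (remaining 7 ft³)
B6 (33 ft³) → storage unit 2 (remaining 8 ft³)
B7 (28 ft³) → storage unit 3 (remaining 2 ft³)
B8 (136 ft³) → storage unit 4 (remaining 14 ft³)
B9 (124 ft³) → storage unit 5 (remaining 26 ft³)
B10 (58 ft³) → storage unit 6 (remaining 92 ft³)
B11 (99 ft³) → storage unit 7 (remaining 51 ft³)
B12 (12 ft³) → storage unit 4 (remaining 2 ft³)
B13 (123 ft³) → storage unit 8 (remaining 27 ft³)
B14 (49 ft³) → storage unit 6 (remaining 43 ft³)
B15 (50 ft³) → storage unit 7 (remaining 1 ft³)
B16 (59 ft³) → storage unit 9 (remaining 91 ft³)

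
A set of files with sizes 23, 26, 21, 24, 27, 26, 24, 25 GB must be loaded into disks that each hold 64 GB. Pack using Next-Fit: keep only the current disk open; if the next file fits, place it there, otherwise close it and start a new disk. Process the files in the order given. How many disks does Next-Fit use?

4

23 GB → disk 1 (remaining 41 GB)
26 GB → disk 1 (remaining 15 GB)
21 GB → disk 2 (remaining 43 GB)
24 GB → disk 2 (remaining 19 GB)
27 GB → disk 3 (remaining 37 GB)
26 GB → disk 3 (remaining 11 GB)
24 GB → disk 4 (remaining 40 GB)
25 GB → disk 4 (remaining 15 GB)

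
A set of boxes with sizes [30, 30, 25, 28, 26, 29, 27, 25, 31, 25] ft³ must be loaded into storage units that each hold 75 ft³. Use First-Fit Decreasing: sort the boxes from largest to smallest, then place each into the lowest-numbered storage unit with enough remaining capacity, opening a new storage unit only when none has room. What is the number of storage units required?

5

Sorted descending: 31, 30, 30, 29, 28, 27, 26, 25, 25, 25.
storage unit 1: place 31 ft³, 44 ft³ left
storage unit 1: place 30 ft³, 14 ft³ left
storage unit 2: place 30 ft³, 45 ft³ left
storage unit 2: place 29 ft³, 16 ft³ left
storage unit 3: place 28 ft³, 47 ft³ left
storage unit 3: place 27 ft³, 20 ft³ left
storage unit 4: place 26 ft³, 49 ft³ left
storage unit 4: place 25 ft³, 24 ft³ left
storage unit 5: place 25 ft³, 50 ft³ left
storage unit 5: place 25 ft³, 25 ft³ left
Final storage units: [31,30] [30,29] [28,27] [26,25] [25,25].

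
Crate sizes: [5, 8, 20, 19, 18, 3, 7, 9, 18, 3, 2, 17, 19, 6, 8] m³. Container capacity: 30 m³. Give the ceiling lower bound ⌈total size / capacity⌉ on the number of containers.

Total size = 5 + 8 + 20 + 19 + 18 + 3 + 7 + 9 + 18 + 3 + 2 + 17 + 19 + 6 + 8 = 162 m³.
⌈162 / 30⌉ = 6.

6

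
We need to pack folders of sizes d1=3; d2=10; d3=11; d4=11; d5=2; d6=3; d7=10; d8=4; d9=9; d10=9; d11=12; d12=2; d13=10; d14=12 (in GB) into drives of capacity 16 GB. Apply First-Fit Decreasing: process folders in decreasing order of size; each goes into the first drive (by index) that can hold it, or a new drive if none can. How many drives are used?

9 drives

Sorted descending: 12, 12, 11, 11, 10, 10, 10, 9, 9, 4, 3, 3, 2, 2.
Put 12 GB in drive 1; 4 GB remain.
Put 12 GB in drive 2; 4 GB remain.
Put 11 GB in drive 3; 5 GB remain.
Put 11 GB in drive 4; 5 GB remain.
Put 10 GB in drive 5; 6 GB remain.
Put 10 GB in drive 6; 6 GB remain.
Put 10 GB in drive 7; 6 GB remain.
Put 9 GB in drive 8; 7 GB remain.
Put 9 GB in drive 9; 7 GB remain.
Put 4 GB in drive 1; 0 GB remain.
Put 3 GB in drive 2; 1 GB remain.
Put 3 GB in drive 3; 2 GB remain.
Put 2 GB in drive 3; 0 GB remain.
Put 2 GB in drive 4; 3 GB remain.
Final drives: [12,4] [12,3] [11,3,2] [11,2] [10] [10] [10] [9] [9].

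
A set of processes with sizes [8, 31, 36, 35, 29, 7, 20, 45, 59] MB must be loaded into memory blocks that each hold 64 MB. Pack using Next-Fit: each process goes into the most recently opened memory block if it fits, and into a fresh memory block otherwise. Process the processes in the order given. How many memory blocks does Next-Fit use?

memory block 1: place 8 MB, 56 MB left
memory block 1: place 31 MB, 25 MB left
memory block 2: place 36 MB, 28 MB left
memory block 3: place 35 MB, 29 MB left
memory block 3: place 29 MB, 0 MB left
memory block 4: place 7 MB, 57 MB left
memory block 4: place 20 MB, 37 MB left
memory block 5: place 45 MB, 19 MB left
memory block 6: place 59 MB, 5 MB left

6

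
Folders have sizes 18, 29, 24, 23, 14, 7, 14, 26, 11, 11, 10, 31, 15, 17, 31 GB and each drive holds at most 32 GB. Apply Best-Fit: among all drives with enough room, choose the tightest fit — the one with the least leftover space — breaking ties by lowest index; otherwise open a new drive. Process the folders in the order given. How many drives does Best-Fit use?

10

18 GB → drive 1 (remaining 14 GB)
29 GB → drive 2 (remaining 3 GB)
24 GB → drive 3 (remaining 8 GB)
23 GB → drive 4 (remaining 9 GB)
14 GB → drive 1 (remaining 0 GB)
7 GB → drive 3 (remaining 1 GB)
14 GB → drive 5 (remaining 18 GB)
26 GB → drive 6 (remaining 6 GB)
11 GB → drive 5 (remaining 7 GB)
11 GB → drive 7 (remaining 21 GB)
10 GB → drive 7 (remaining 11 GB)
31 GB → drive 8 (remaining 1 GB)
15 GB → drive 9 (remaining 17 GB)
17 GB → drive 9 (remaining 0 GB)
31 GB → drive 10 (remaining 1 GB)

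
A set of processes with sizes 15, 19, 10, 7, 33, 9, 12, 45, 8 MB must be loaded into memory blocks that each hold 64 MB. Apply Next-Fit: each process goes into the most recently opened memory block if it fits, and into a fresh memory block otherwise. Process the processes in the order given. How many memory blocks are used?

15 MB → memory block 1 (remaining 49 MB)
19 MB → memory block 1 (remaining 30 MB)
10 MB → memory block 1 (remaining 20 MB)
7 MB → memory block 1 (remaining 13 MB)
33 MB → memory block 2 (remaining 31 MB)
9 MB → memory block 2 (remaining 22 MB)
12 MB → memory block 2 (remaining 10 MB)
45 MB → memory block 3 (remaining 19 MB)
8 MB → memory block 3 (remaining 11 MB)

3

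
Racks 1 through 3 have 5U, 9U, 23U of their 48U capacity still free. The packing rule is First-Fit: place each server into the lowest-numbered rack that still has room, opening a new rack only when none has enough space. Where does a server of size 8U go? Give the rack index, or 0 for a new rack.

Racks with room: rack 2 (9U), rack 3 (23U).
The first with room is rack 2.

2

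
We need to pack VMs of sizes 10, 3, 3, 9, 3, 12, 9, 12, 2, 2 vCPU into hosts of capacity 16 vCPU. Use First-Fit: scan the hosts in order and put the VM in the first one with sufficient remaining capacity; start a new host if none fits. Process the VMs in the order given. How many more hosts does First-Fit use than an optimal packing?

First-Fit: [10,3,3] [9,3,2,2] [12] [9] [12] → 5 hosts.
Total size 65 vCPU; any packing needs at least ⌈65/16⌉ = 5 hosts.
So 5 is already optimal.

0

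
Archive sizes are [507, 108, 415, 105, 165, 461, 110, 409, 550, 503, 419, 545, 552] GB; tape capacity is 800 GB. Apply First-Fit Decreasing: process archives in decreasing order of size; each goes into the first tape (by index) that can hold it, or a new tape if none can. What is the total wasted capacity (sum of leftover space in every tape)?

Sorted descending: 552, 550, 545, 507, 503, 461, 419, 415, 409, 165, 110, 108, 105.
Put 552 GB in tape 1; 248 GB remain.
Put 550 GB in tape 2; 250 GB remain.
Put 545 GB in tape 3; 255 GB remain.
Put 507 GB in tape 4; 293 GB remain.
Put 503 GB in tape 5; 297 GB remain.
Put 461 GB in tape 6; 339 GB remain.
Put 419 GB in tape 7; 381 GB remain.
Put 415 GB in tape 8; 385 GB remain.
Put 409 GB in tape 9; 391 GB remain.
Put 165 GB in tape 1; 83 GB remain.
Put 110 GB in tape 2; 140 GB remain.
Put 108 GB in tape 2; 32 GB remain.
Put 105 GB in tape 3; 150 GB remain.
9 tapes × 800 GB = 7200 GB; used 4849 GB; unused 2351 GB.

2351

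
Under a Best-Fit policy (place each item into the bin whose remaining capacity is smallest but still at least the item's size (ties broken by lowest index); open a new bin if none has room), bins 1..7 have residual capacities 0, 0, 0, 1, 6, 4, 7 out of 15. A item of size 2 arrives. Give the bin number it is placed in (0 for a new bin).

Bins with room: bin 5 (6), bin 6 (4), bin 7 (7).
Tightest fit is bin 6 with 4 free.

6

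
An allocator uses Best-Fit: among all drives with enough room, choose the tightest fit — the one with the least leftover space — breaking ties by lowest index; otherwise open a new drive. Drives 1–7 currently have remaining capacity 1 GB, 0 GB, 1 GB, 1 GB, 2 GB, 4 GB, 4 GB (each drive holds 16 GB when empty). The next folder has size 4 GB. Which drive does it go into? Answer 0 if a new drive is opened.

6

Drives with room: drive 6 (4 GB), drive 7 (4 GB).
Tightest fit is drive 6 with 4 GB free.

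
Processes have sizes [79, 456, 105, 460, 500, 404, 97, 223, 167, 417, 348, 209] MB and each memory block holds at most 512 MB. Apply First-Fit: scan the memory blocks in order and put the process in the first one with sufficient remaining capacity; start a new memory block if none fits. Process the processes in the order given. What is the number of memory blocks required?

79 MB → memory block 1 (remaining 433 MB)
456 MB → memory block 2 (remaining 56 MB)
105 MB → memory block 1 (remaining 328 MB)
460 MB → memory block 3 (remaining 52 MB)
500 MB → memory block 4 (remaining 12 MB)
404 MB → memory block 5 (remaining 108 MB)
97 MB → memory block 1 (remaining 231 MB)
223 MB → memory block 1 (remaining 8 MB)
167 MB → memory block 6 (remaining 345 MB)
417 MB → memory block 7 (remaining 95 MB)
348 MB → memory block 8 (remaining 164 MB)
209 MB → memory block 6 (remaining 136 MB)

8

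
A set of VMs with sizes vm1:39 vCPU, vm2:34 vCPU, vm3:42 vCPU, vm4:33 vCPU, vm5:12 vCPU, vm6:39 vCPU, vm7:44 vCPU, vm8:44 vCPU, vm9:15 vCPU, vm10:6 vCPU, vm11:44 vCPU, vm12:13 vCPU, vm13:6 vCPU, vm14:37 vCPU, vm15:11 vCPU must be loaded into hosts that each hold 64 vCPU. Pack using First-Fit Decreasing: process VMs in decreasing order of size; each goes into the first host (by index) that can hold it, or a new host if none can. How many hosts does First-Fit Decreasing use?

Sorted descending: 44, 44, 44, 42, 39, 39, 37, 34, 33, 15, 13, 12, 11, 6, 6.
host 1: place 44 vCPU, 20 vCPU left
host 2: place 44 vCPU, 20 vCPU left
host 3: place 44 vCPU, 20 vCPU left
host 4: place 42 vCPU, 22 vCPU left
host 5: place 39 vCPU, 25 vCPU left
host 6: place 39 vCPU, 25 vCPU left
host 7: place 37 vCPU, 27 vCPU left
host 8: place 34 vCPU, 30 vCPU left
host 9: place 33 vCPU, 31 vCPU left
host 1: place 15 vCPU, 5 vCPU left
host 2: place 13 vCPU, 7 vCPU left
host 3: place 12 vCPU, 8 vCPU left
host 4: place 11 vCPU, 11 vCPU left
host 2: place 6 vCPU, 1 vCPU left
host 3: place 6 vCPU, 2 vCPU left
Final hosts: [44,15] [44,13,6] [44,12,6] [42,11] [39] [39] [37] [34] [33].

9 hosts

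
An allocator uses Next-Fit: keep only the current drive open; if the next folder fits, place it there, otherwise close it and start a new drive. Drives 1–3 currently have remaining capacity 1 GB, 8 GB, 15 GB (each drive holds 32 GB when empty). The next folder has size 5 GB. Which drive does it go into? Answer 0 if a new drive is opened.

3

Next-Fit only looks at drive 3, which has 15 GB free.
5 GB fits there.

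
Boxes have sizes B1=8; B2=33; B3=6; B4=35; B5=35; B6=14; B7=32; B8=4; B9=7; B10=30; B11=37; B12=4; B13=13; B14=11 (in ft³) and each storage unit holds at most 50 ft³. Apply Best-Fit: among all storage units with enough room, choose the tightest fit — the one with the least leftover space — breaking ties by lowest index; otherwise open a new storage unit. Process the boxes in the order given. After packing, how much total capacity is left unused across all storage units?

31

B1 (8 ft³) → storage unit 1 (remaining 42 ft³)
B2 (33 ft³) → storage unit 1 (remaining 9 ft³)
B3 (6 ft³) → storage unit 1 (remaining 3 ft³)
B4 (35 ft³) → storage unit 2 (remaining 15 ft³)
B5 (35 ft³) → storage unit 3 (remaining 15 ft³)
B6 (14 ft³) → storage unit 2 (remaining 1 ft³)
B7 (32 ft³) → storage unit 4 (remaining 18 ft³)
B8 (4 ft³) → storage unit 3 (remaining 11 ft³)
B9 (7 ft³) → storage unit 3 (remaining 4 ft³)
B10 (30 ft³) → storage unit 5 (remaining 20 ft³)
B11 (37 ft³) → storage unit 6 (remaining 13 ft³)
B12 (4 ft³) → storage unit 3 (remaining 0 ft³)
B13 (13 ft³) → storage unit 6 (remaining 0 ft³)
B14 (11 ft³) → storage unit 4 (remaining 7 ft³)
6 storage units × 50 ft³ = 300 ft³; used 269 ft³; unused 31 ft³.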